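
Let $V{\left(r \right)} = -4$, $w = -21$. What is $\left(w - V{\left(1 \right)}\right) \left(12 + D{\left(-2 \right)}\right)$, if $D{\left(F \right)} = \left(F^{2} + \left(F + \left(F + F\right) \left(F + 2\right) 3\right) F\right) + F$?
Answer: $-306$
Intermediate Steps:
$D{\left(F \right)} = F + F^{2} + F \left(F + 6 F \left(2 + F\right)\right)$ ($D{\left(F \right)} = \left(F^{2} + \left(F + 2 F \left(2 + F\right) 3\right) F\right) + F = \left(F^{2} + \left(F + 6 F \left(2 + F\right)\right) F\right) + F = \left(F^{2} + F \left(F + 6 F \left(2 + F\right)\right)\right) + F = F + F^{2} + F \left(F + 6 F \left(2 + F\right)\right)$)
$\left(w - V{\left(1 \right)}\right) \left(12 + D{\left(-2 \right)}\right) = \left(-21 - -4\right) \left(12 - 2 \left(1 + 6 \left(-2\right)^{2} + 14 \left(-2\right)\right)\right) = \left(-21 + 4\right) \left(12 - 2 \left(1 + 6 \cdot 4 - 28\right)\right) = - 17 \left(12 - 2 \left(1 + 24 - 28\right)\right) = - 17 \left(12 - -6\right) = - 17 \left(12 + 6\right) = \left(-17\right) 18 = -306$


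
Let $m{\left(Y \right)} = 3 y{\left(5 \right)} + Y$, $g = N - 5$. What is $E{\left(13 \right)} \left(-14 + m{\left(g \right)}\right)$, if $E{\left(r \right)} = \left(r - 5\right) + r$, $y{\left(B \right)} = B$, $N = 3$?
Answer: $-21$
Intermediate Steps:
$E{\left(r \right)} = -5 + 2 r$ ($E{\left(r \right)} = \left(-5 + r\right) + r = -5 + 2 r$)
$g = -2$ ($g = 3 - 5 = -2$)
$m{\left(Y \right)} = 15 + Y$ ($m{\left(Y \right)} = 3 \cdot 5 + Y = 15 + Y$)
$E{\left(13 \right)} \left(-14 + m{\left(g \right)}\right) = \left(-5 + 2 \cdot 13\right) \left(-14 + \left(15 - 2\right)\right) = \left(-5 + 26\right) \left(-14 + 13\right) = 21 \left(-1\right) = -21$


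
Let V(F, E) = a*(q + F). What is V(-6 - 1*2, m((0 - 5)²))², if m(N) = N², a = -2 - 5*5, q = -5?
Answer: 123201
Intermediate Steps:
a = -27 (a = -2 - 25 = -27)
V(F, E) = 135 - 27*F (V(F, E) = -27*(-5 + F) = 135 - 27*F)
V(-6 - 1*2, m((0 - 5)²))² = (135 - 27*(-6 - 1*2))² = (135 - 27*(-6 - 2))² = (135 - 27*(-8))² = (135 + 216)² = 351² = 123201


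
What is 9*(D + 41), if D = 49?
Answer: 810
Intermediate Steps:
9*(D + 41) = 9*(49 + 41) = 9*90 = 810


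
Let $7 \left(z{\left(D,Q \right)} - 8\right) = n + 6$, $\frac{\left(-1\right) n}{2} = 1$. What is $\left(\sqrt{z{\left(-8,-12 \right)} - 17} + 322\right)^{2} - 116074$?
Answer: $- \frac{86789}{7} + 92 i \sqrt{413} \approx -12398.0 + 1869.7 i$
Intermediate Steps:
$n = -2$ ($n = \left(-2\right) 1 = -2$)
$z{\left(D,Q \right)} = \frac{60}{7}$ ($z{\left(D,Q \right)} = 8 + \frac{-2 + 6}{7} = 8 + \frac{1}{7} \cdot 4 = 8 + \frac{4}{7} = \frac{60}{7}$)
$\left(\sqrt{z{\left(-8,-12 \right)} - 17} + 322\right)^{2} - 116074 = \left(\sqrt{\frac{60}{7} - 17} + 322\right)^{2} - 116074 = \left(\sqrt{- \frac{59}{7}} + 322\right)^{2} - 116074 = \left(\frac{i \sqrt{413}}{7} + 322\right)^{2} - 116074 = \left(322 + \frac{i \sqrt{413}}{7}\right)^{2} - 116074 = -116074 + \left(322 + \frac{i \sqrt{413}}{7}\right)^{2}$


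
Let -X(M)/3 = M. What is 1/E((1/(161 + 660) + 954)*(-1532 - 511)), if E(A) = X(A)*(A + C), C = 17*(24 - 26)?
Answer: -674041/7681565474383253985 ≈ -8.7748e-14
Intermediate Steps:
X(M) = -3*M
C = -34 (C = 17*(-2) = -34)
E(A) = -3*A*(-34 + A) (E(A) = (-3*A)*(A - 34) = (-3*A)*(-34 + A) = -3*A*(-34 + A))
1/E((1/(161 + 660) + 954)*(-1532 - 511)) = 1/(3*((1/(161 + 660) + 954)*(-1532 - 511))*(34 - (1/(161 + 660) + 954)*(-1532 - 511))) = 1/(3*((1/821 + 954)*(-2043))*(34 - (1/821 + 954)*(-2043))) = 1/(3*((783235/821)*(-2043))*(34 - 783235*(-2043)/821)) = 1/(3*(-1600149105/821)*(34 - 1*(-1600149105/821))) = 1/(3*(-1600149105/821)*(34 + 1600149105/821)) = 1/(3*(-1600149105/821)*(1600177019/821)) = 1/(-7681565474383253985/674041) = -674041/7681565474383253985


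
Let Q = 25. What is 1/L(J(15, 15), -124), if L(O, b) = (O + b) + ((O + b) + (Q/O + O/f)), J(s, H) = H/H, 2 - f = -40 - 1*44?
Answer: -86/19005 ≈ -0.0045251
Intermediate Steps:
f = 86 (f = 2 - (-40 - 1*44) = 2 - (-40 - 44) = 2 - 1*(-84) = 2 + 84 = 86)
J(s, H) = 1
L(O, b) = 2*b + 25/O + 173*O/86 (L(O, b) = (O + b) + ((O + b) + (25/O + O/86)) = (O + b) + (b + 25/O + 87*O/86) = 2*b + 25/O + 173*O/86)
1/L(J(15, 15), -124) = 1/(2*(-124) + 25/1 + (173/86)*1) = 1/(-248 + 25*1 + 173/86) = 1/(-248 + 25 + 173/86) = 1/(-19005/86) = -86/19005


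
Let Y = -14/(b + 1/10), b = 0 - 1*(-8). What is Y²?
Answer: 19600/6561 ≈ 2.9874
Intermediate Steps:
b = 8 (b = 0 + 8 = 8)
Y = -140/81 (Y = -14/(8 + 1/10) = -14/(8 + ⅒) = -14/(81/10) = (10/81)*(-14) = -140/81 ≈ -1.7284)
Y² = (-140/81)² = 19600/6561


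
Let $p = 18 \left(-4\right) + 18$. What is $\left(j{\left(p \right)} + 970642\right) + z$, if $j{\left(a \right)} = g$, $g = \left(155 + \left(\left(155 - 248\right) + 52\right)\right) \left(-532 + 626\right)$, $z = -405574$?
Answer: $575784$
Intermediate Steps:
$p = -54$ ($p = -72 + 18 = -54$)
$g = 10716$ ($g = \left(155 + \left(-93 + 52\right)\right) 94 = \left(155 - 41\right) 94 = 114 \cdot 94 = 10716$)
$j{\left(a \right)} = 10716$
$\left(j{\left(p \right)} + 970642\right) + z = \left(10716 + 970642\right) - 405574 = 981358 - 405574 = 575784$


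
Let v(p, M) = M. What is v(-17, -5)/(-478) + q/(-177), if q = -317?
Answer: 152411/84606 ≈ 1.8014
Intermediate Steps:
v(-17, -5)/(-478) + q/(-177) = -5/(-478) - 317/(-177) = -5*(-1/478) - 317*(-1/177) = 5/478 + 317/177 = 152411/84606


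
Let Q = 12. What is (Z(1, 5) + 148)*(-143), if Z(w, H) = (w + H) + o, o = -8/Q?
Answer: -65780/3 ≈ -21927.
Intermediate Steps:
o = -2/3 (o = -8/12 = -8*1/12 = -2/3 ≈ -0.66667)
Z(w, H) = -2/3 + H + w (Z(w, H) = (w + H) - 2/3 = (H + w) - 2/3 = -2/3 + H + w)
(Z(1, 5) + 148)*(-143) = ((-2/3 + 5 + 1) + 148)*(-143) = (16/3 + 148)*(-143) = (460/3)*(-143) = -65780/3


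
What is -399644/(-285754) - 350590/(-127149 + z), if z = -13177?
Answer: 5580819243/1432096993 ≈ 3.8970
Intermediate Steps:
-399644/(-285754) - 350590/(-127149 + z) = -399644/(-285754) - 350590/(-127149 - 13177) = -399644*(-1/285754) - 350590/(-140326) = 28546/20411 - 350590*(-1/140326) = 28546/20411 + 175295/70163 = 5580819243/1432096993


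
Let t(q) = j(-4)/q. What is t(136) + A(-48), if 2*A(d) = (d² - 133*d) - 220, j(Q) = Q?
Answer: 143955/34 ≈ 4234.0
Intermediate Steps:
A(d) = -110 + d²/2 - 133*d/2 (A(d) = ((d² - 133*d) - 220)/2 = (-220 + d² - 133*d)/2 = -110 + d²/2 - 133*d/2)
t(q) = -4/q
t(136) + A(-48) = -4/136 + (-110 + (½)*(-48)² - 133/2*(-48)) = -4*1/136 + (-110 + (½)*2304 + 3192) = -1/34 + (-110 + 1152 + 3192) = -1/34 + 4234 = 143955/34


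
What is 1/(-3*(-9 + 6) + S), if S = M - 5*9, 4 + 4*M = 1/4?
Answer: -16/591 ≈ -0.027073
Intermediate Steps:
M = -15/16 (M = -1 + (¼)/4 = -1 + (¼)*(¼) = -1 + 1/16 = -15/16 ≈ -0.93750)
S = -735/16 (S = -15/16 - 5*9 = -15/16 - 45 = -735/16 ≈ -45.938)
1/(-3*(-9 + 6) + S) = 1/(-3*(-9 + 6) - 735/16) = 1/(-3*(-3) - 735/16) = 1/(9 - 735/16) = 1/(-591/16) = -16/591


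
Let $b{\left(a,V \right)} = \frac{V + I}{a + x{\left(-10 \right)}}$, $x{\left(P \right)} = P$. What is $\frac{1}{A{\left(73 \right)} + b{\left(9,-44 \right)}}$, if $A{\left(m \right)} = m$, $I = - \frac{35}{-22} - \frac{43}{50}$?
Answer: $\frac{275}{31974} \approx 0.0086007$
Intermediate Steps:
$I = \frac{201}{275}$ ($I = \left(-35\right) \left(- \frac{1}{22}\right) - \frac{43}{50} = \frac{35}{22} - \frac{43}{50} = \frac{201}{275} \approx 0.73091$)
$b{\left(a,V \right)} = \frac{\frac{201}{275} + V}{-10 + a}$ ($b{\left(a,V \right)} = \frac{V + \frac{201}{275}}{a - 10} = \frac{\frac{201}{275} + V}{-10 + a}$)
$\frac{1}{A{\left(73 \right)} + b{\left(9,-44 \right)}} = \frac{1}{73 + \frac{\frac{201}{275} - 44}{-10 + 9}} = \frac{1}{73 + \frac{1}{-1} \left(- \frac{11899}{275}\right)} = \frac{1}{73 - - \frac{11899}{275}} = \frac{1}{73 + \frac{11899}{275}} = \frac{1}{\frac{31974}{275}} = \frac{275}{31974}$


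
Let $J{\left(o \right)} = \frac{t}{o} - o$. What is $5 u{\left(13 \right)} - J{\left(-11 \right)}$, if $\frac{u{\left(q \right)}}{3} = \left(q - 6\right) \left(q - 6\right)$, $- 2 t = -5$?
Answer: $\frac{15933}{22} \approx 724.23$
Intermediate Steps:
$t = \frac{5}{2}$ ($t = \left(- \frac{1}{2}\right) \left(-5\right) = \frac{5}{2} \approx 2.5$)
$J{\left(o \right)} = - o + \frac{5}{2 o}$ ($J{\left(o \right)} = \frac{5}{2 o} - o = - o + \frac{5}{2 o}$)
$u{\left(q \right)} = 3 \left(-6 + q\right)^{2}$ ($u{\left(q \right)} = 3 \left(q - 6\right) \left(q - 6\right) = 3 \left(-6 + q\right) \left(-6 + q\right) = 3 \left(-6 + q\right)^{2}$)
$5 u{\left(13 \right)} - J{\left(-11 \right)} = 5 \cdot 3 \left(-6 + 13\right)^{2} - \left(\left(-1\right) \left(-11\right) + \frac{5}{2 \left(-11\right)}\right) = 5 \cdot 3 \cdot 7^{2} - \left(11 + \frac{5}{2} \left(- \frac{1}{11}\right)\right) = 5 \cdot 3 \cdot 49 - \left(11 - \frac{5}{22}\right) = 5 \cdot 147 - \frac{237}{22} = 735 - \frac{237}{22} = \frac{15933}{22}$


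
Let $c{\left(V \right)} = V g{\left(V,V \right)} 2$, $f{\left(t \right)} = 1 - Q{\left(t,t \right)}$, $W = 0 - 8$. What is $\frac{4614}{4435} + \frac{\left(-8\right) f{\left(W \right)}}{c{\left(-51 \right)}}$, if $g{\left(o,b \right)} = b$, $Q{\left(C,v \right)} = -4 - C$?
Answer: $\frac{4018078}{3845145} \approx 1.045$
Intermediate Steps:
$W = -8$ ($W = 0 - 8 = -8$)
$f{\left(t \right)} = 5 + t$ ($f{\left(t \right)} = 1 - \left(-4 - t\right) = 1 + \left(4 + t\right) = 5 + t$)
$c{\left(V \right)} = 2 V^{2}$ ($c{\left(V \right)} = V V 2 = V^{2} \cdot 2 = 2 V^{2}$)
$\frac{4614}{4435} + \frac{\left(-8\right) f{\left(W \right)}}{c{\left(-51 \right)}} = \frac{4614}{4435} + \frac{\left(-8\right) \left(5 - 8\right)}{2 \left(-51\right)^{2}} = 4614 \cdot \frac{1}{4435} + \frac{\left(-8\right) \left(-3\right)}{2 \cdot 2601} = \frac{4614}{4435} + \frac{24}{5202} = \frac{4614}{4435} + 24 \cdot \frac{1}{5202} = \frac{4614}{4435} + \frac{4}{867} = \frac{4018078}{3845145}$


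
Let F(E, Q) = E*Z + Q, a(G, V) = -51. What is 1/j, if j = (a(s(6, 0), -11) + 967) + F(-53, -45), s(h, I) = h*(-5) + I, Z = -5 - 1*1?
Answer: 1/1189 ≈ 0.00084104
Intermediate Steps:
Z = -6 (Z = -5 - 1 = -6)
s(h, I) = I - 5*h (s(h, I) = -5*h + I = I - 5*h)
F(E, Q) = Q - 6*E (F(E, Q) = E*(-6) + Q = -6*E + Q = Q - 6*E)
j = 1189 (j = (-51 + 967) + (-45 - 6*(-53)) = 916 + (-45 + 318) = 916 + 273 = 1189)
1/j = 1/1189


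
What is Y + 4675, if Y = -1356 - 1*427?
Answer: 2892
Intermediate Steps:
Y = -1783 (Y = -1356 - 427 = -1783)
Y + 4675 = -1783 + 4675 = 2892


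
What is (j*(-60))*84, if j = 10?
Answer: -50400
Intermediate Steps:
(j*(-60))*84 = (10*(-60))*84 = -600*84 = -50400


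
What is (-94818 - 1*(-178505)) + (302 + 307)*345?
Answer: 293792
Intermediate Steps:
(-94818 - 1*(-178505)) + (302 + 307)*345 = (-94818 + 178505) + 609*345 = 83687 + 210105 = 293792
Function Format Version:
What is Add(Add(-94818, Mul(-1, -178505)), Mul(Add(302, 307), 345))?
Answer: 293792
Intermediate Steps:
Add(Add(-94818, Mul(-1, -178505)), Mul(Add(302, 307), 345)) = Add(Add(-94818, 178505), Mul(609, 345)) = Add(83687, 210105) = 293792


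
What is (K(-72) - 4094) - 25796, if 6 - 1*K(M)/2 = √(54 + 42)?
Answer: -29878 - 8*√6 ≈ -29898.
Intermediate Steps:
K(M) = 12 - 8*√6 (K(M) = 12 - 2*√(54 + 42) = 12 - 8*√6)
(K(-72) - 4094) - 25796 = ((12 - 8*√6) - 4094) - 25796 = (-4082 - 8*√6) - 25796 = -29878 - 8*√6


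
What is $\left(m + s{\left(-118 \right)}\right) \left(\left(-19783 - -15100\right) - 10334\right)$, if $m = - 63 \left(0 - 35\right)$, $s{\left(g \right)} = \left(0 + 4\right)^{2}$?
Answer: $-33352757$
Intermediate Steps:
$s{\left(g \right)} = 16$ ($s{\left(g \right)} = 4^{2} = 16$)
$m = 2205$ ($m = \left(-63\right) \left(-35\right) = 2205$)
$\left(m + s{\left(-118 \right)}\right) \left(\left(-19783 - -15100\right) - 10334\right) = \left(2205 + 16\right) \left(\left(-19783 - -15100\right) - 10334\right) = 2221 \left(\left(-19783 + 15100\right) - 10334\right) = 2221 \left(-4683 - 10334\right) = 2221 \left(-15017\right) = -33352757$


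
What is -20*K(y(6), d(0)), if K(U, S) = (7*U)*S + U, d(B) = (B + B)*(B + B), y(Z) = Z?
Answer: -120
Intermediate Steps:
d(B) = 4*B**2 (d(B) = (2*B)*(2*B) = 4*B**2)
K(U, S) = U + 7*S*U (K(U, S) = 7*S*U + U = U + 7*S*U)
-20*K(y(6), d(0)) = -120*(1 + 7*(4*0**2)) = -120*(1 + 7*(4*0)) = -120*(1 + 7*0) = -120*(1 + 0) = -120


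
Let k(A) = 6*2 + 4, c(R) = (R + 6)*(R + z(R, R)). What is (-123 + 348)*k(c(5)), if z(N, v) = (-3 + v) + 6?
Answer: 3600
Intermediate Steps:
z(N, v) = 3 + v
c(R) = (3 + 2*R)*(6 + R) (c(R) = (R + 6)*(R + (3 + R)) = (6 + R)*(3 + 2*R) = (3 + 2*R)*(6 + R))
k(A) = 16 (k(A) = 12 + 4 = 16)
(-123 + 348)*k(c(5)) = (-123 + 348)*16 = 225*16 = 3600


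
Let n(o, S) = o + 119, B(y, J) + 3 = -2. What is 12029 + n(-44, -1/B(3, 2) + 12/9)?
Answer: 12104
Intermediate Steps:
B(y, J) = -5 (B(y, J) = -3 - 2 = -5)
n(o, S) = 119 + o
12029 + n(-44, -1/B(3, 2) + 12/9) = 12029 + (119 - 44) = 12029 + 75 = 12104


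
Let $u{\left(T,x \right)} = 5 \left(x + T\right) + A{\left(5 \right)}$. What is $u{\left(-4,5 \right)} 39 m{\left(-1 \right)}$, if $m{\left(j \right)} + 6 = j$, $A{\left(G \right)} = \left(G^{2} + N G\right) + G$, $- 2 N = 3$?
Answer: $- \frac{15015}{2} \approx -7507.5$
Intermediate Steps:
$N = - \frac{3}{2}$ ($N = \left(- \frac{1}{2}\right) 3 = - \frac{3}{2} \approx -1.5$)
$A{\left(G \right)} = G^{2} - \frac{G}{2}$ ($A{\left(G \right)} = \left(G^{2} - \frac{3 G}{2}\right) + G = G^{2} - \frac{G}{2}$)
$m{\left(j \right)} = -6 + j$
$u{\left(T,x \right)} = \frac{45}{2} + 5 T + 5 x$ ($u{\left(T,x \right)} = 5 \left(x + T\right) + 5 \left(- \frac{1}{2} + 5\right) = 5 \left(T + x\right) + 5 \cdot \frac{9}{2} = \left(5 T + 5 x\right) + \frac{45}{2} = \frac{45}{2} + 5 T + 5 x$)
$u{\left(-4,5 \right)} 39 m{\left(-1 \right)} = \left(\frac{45}{2} + 5 \left(-4\right) + 5 \cdot 5\right) 39 \left(-6 - 1\right) = \left(\frac{45}{2} - 20 + 25\right) 39 \left(-7\right) = \frac{55}{2} \cdot 39 \left(-7\right) = \frac{2145}{2} \left(-7\right) = - \frac{15015}{2}$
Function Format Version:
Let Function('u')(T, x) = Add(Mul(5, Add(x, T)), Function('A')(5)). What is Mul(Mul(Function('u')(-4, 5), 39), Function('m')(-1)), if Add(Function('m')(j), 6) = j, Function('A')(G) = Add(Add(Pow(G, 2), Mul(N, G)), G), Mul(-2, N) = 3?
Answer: Rational(-15015, 2) ≈ -7507.5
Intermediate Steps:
N = Rational(-3, 2) (N = Mul(Rational(-1, 2), 3) = Rational(-3, 2) ≈ -1.5000)
Function('A')(G) = Add(Pow(G, 2), Mul(Rational(-1, 2), G)) (Function('A')(G) = Add(Add(Pow(G, 2), Mul(Rational(-3, 2), G)), G) = Add(Pow(G, 2), Mul(Rational(-1, 2), G)))
Function('m')(j) = Add(-6, j)
Function('u')(T, x) = Add(Rational(45, 2), Mul(5, T), Mul(5, x)) (Function('u')(T, x) = Add(Mul(5, Add(x, T)), Mul(5, Add(Rational(-1, 2), 5))) = Add(Mul(5, Add(T, x)), Mul(5, Rational(9, 2))) = Add(Add(Mul(5, T), Mul(5, x)), Rational(45, 2)) = Add(Rational(45, 2), Mul(5, T), Mul(5, x)))
Mul(Mul(Function('u')(-4, 5), 39), Function('m')(-1)) = Mul(Mul(Add(Rational(45, 2), Mul(5, -4), Mul(5, 5)), 39), Add(-6, -1)) = Mul(Mul(Add(Rational(45, 2), -20, 25), 39), -7) = Mul(Mul(Rational(55, 2), 39), -7) = Mul(Rational(2145, 2), -7) = Rational(-15015, 2)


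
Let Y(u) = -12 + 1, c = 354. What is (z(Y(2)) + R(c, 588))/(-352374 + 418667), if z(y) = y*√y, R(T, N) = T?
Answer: 354/66293 - 11*I*√11/66293 ≈ 0.0053399 - 0.00055033*I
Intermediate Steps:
Y(u) = -11
z(y) = y^(3/2)
(z(Y(2)) + R(c, 588))/(-352374 + 418667) = ((-11)^(3/2) + 354)/(-352374 + 418667) = (-11*I*√11 + 354)/66293 = (354 - 11*I*√11)*(1/66293) = 354/66293 - 11*I*√11/66293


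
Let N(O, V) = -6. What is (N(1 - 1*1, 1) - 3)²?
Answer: 81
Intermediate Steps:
(N(1 - 1*1, 1) - 3)² = (-6 - 3)² = (-9)² = 81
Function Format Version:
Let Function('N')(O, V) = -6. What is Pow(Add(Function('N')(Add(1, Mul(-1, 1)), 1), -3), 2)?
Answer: 81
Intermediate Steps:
Pow(Add(Function('N')(Add(1, Mul(-1, 1)), 1), -3), 2) = Pow(Add(-6, -3), 2) = Pow(-9, 2) = 81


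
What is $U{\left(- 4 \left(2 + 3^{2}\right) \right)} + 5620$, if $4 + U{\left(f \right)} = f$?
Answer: $5572$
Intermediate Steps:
$U{\left(f \right)} = -4 + f$
$U{\left(- 4 \left(2 + 3^{2}\right) \right)} + 5620 = \left(-4 - 4 \left(2 + 3^{2}\right)\right) + 5620 = \left(-4 - 4 \left(2 + 9\right)\right) + 5620 = \left(-4 - 44\right) + 5620 = -48 + 5620 = 5572$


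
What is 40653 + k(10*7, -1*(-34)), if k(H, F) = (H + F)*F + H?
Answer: 44259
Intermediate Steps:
k(H, F) = H + F*(F + H) (k(H, F) = (F + H)*F + H = F*(F + H) + H = H + F*(F + H))
40653 + k(10*7, -1*(-34)) = 40653 + (10*7 + (-1*(-34))² + (-1*(-34))*(10*7)) = 40653 + (70 + 34² + 34*70) = 40653 + (70 + 1156 + 2380) = 40653 + 3606 = 44259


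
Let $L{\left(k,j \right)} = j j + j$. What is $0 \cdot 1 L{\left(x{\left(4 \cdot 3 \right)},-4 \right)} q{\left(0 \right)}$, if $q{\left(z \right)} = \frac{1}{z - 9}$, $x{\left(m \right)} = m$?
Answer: $0$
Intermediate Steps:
$L{\left(k,j \right)} = j + j^{2}$ ($L{\left(k,j \right)} = j^{2} + j = j + j^{2}$)
$q{\left(z \right)} = \frac{1}{-9 + z}$
$0 \cdot 1 L{\left(x{\left(4 \cdot 3 \right)},-4 \right)} q{\left(0 \right)} = \frac{0 \cdot 1 \left(- 4 \left(1 - 4\right)\right)}{-9 + 0} = \frac{0 \left(\left(-4\right) \left(-3\right)\right)}{-9} = 0 \cdot 12 \left(- \frac{1}{9}\right) = 0 \left(- \frac{1}{9}\right) = 0$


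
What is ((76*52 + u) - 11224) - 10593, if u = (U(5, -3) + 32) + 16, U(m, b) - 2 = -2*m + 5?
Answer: -17820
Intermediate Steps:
U(m, b) = 7 - 2*m (U(m, b) = 2 + (-2*m + 5) = 2 + (5 - 2*m) = 7 - 2*m)
u = 45 (u = ((7 - 2*5) + 32) + 16 = ((7 - 10) + 32) + 16 = (-3 + 32) + 16 = 29 + 16 = 45)
((76*52 + u) - 11224) - 10593 = ((76*52 + 45) - 11224) - 10593 = ((3952 + 45) - 11224) - 10593 = (3997 - 11224) - 10593 = -7227 - 10593 = -17820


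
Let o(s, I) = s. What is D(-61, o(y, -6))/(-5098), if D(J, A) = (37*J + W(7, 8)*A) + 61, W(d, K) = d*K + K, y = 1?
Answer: 1066/2549 ≈ 0.41820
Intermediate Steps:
W(d, K) = K + K*d (W(d, K) = K*d + K = K + K*d)
D(J, A) = 61 + 37*J + 64*A (D(J, A) = (37*J + (8*(1 + 7))*A) + 61 = (37*J + (8*8)*A) + 61 = (37*J + 64*A) + 61 = 61 + 37*J + 64*A)
D(-61, o(y, -6))/(-5098) = (61 + 37*(-61) + 64*1)/(-5098) = (61 - 2257 + 64)*(-1/5098) = -2132*(-1/5098) = 1066/2549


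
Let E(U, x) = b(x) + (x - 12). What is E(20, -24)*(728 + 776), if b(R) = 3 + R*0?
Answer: -49632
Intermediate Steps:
b(R) = 3 (b(R) = 3 + 0 = 3)
E(U, x) = -9 + x (E(U, x) = 3 + (x - 12) = 3 + (-12 + x) = -9 + x)
E(20, -24)*(728 + 776) = (-9 - 24)*(728 + 776) = -33*1504 = -49632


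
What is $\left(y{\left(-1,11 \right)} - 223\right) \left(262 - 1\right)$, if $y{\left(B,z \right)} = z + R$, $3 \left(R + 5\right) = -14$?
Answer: $-57855$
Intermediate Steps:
$R = - \frac{29}{3}$ ($R = -5 + \frac{1}{3} \left(-14\right) = -5 - \frac{14}{3} = - \frac{29}{3} \approx -9.6667$)
$y{\left(B,z \right)} = - \frac{29}{3} + z$ ($y{\left(B,z \right)} = z - \frac{29}{3} = - \frac{29}{3} + z$)
$\left(y{\left(-1,11 \right)} - 223\right) \left(262 - 1\right) = \left(\left(- \frac{29}{3} + 11\right) - 223\right) \left(262 - 1\right) = \left(\frac{4}{3} - 223\right) 261 = \left(- \frac{665}{3}\right) 261 = -57855$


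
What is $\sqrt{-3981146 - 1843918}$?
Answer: $2 i \sqrt{1456266} \approx 2413.5 i$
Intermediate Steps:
$\sqrt{-3981146 - 1843918} = \sqrt{-5825064} = 2 i \sqrt{1456266}$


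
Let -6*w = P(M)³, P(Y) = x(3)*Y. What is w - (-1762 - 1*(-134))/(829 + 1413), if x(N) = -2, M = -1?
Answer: -2042/3363 ≈ -0.60720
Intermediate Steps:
P(Y) = -2*Y
w = -4/3 (w = -(-2*(-1))³/6 = -⅙*2³ = -⅙*8 = -4/3 ≈ -1.3333)
w - (-1762 - 1*(-134))/(829 + 1413) = -4/3 - (-1762 - 1*(-134))/(829 + 1413) = -4/3 - (-1762 + 134)/2242 = -4/3 - (-1628)/2242 = -4/3 - 1*(-814/1121) = -4/3 + 814/1121 = -2042/3363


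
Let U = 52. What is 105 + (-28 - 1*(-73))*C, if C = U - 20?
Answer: 1545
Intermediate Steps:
C = 32 (C = 52 - 20 = 32)
105 + (-28 - 1*(-73))*C = 105 + (-28 - 1*(-73))*32 = 105 + (-28 + 73)*32 = 105 + 45*32 = 105 + 1440 = 1545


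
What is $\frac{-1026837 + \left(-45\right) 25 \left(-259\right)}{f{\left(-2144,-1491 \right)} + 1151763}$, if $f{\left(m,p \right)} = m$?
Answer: $- \frac{735462}{1149619} \approx -0.63974$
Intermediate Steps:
$\frac{-1026837 + \left(-45\right) 25 \left(-259\right)}{f{\left(-2144,-1491 \right)} + 1151763} = \frac{-1026837 + \left(-45\right) 25 \left(-259\right)}{-2144 + 1151763} = \frac{-1026837 - -291375}{1149619} = \left(-1026837 + 291375\right) \frac{1}{1149619} = \left(-735462\right) \frac{1}{1149619} = - \frac{735462}{1149619}$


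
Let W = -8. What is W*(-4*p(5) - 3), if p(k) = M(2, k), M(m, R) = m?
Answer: 88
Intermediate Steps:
p(k) = 2
W*(-4*p(5) - 3) = -8*(-4*2 - 3) = -8*(-8 - 3) = -8*(-11) = 88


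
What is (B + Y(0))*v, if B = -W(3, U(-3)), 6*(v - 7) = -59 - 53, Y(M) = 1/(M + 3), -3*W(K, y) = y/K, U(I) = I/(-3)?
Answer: -140/27 ≈ -5.1852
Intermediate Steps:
U(I) = -I/3 (U(I) = I*(-1/3) = -I/3)
W(K, y) = -y/(3*K)
Y(M) = 1/(3 + M)
v = -35/3 (v = 7 + (-59 - 53)/6 = 7 + (1/6)*(-112) = 7 - 56/3 = -35/3 ≈ -11.667)
B = 1/9 (B = -(-1)*(-1/3*(-3))/(3*3) = -(-1)/(3*3) = -1*(-1/9) = 1/9 ≈ 0.11111)
(B + Y(0))*v = (1/9 + 1/(3 + 0))*(-35/3) = (1/9 + 1/3)*(-35/3) = (4/9)*(-35/3) = -140/27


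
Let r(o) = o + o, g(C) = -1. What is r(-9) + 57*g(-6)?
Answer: -75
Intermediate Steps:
r(o) = 2*o
r(-9) + 57*g(-6) = 2*(-9) + 57*(-1) = -18 - 57 = -75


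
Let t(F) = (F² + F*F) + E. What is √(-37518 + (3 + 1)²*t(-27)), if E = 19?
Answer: I*√13886 ≈ 117.84*I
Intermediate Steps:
t(F) = 19 + 2*F² (t(F) = (F² + F*F) + 19 = (F² + F²) + 19 = 2*F² + 19 = 19 + 2*F²)
√(-37518 + (3 + 1)²*t(-27)) = √(-37518 + (3 + 1)²*(19 + 2*(-27)²)) = √(-37518 + 4²*(19 + 2*729)) = √(-37518 + 16*(19 + 1458)) = √(-37518 + 16*1477) = √(-37518 + 23632) = √(-13886) = I*√13886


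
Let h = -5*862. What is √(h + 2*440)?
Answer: 7*I*√70 ≈ 58.566*I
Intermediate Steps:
h = -4310
√(h + 2*440) = √(-4310 + 2*440) = √(-4310 + 880) = √(-3430) = 7*I*√70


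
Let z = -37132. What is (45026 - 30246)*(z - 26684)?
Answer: -943200480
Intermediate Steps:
(45026 - 30246)*(z - 26684) = (45026 - 30246)*(-37132 - 26684) = 14780*(-63816) = -943200480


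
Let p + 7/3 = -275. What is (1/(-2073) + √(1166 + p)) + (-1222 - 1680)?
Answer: -6015847/2073 + √7998/3 ≈ -2872.2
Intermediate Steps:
p = -832/3 (p = -7/3 - 275 = -832/3 ≈ -277.33)
(1/(-2073) + √(1166 + p)) + (-1222 - 1680) = (1/(-2073) + √(1166 - 832/3)) + (-1222 - 1680) = (-1/2073 + √(2666/3)) - 2902 = (-1/2073 + √7998/3) - 2902 = -6015847/2073 + √7998/3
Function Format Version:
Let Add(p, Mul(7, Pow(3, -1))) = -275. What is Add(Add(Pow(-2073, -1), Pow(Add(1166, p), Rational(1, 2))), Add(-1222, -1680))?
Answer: Add(Rational(-6015847, 2073), Mul(Rational(1, 3), Pow(7998, Rational(1, 2)))) ≈ -2872.2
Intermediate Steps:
p = Rational(-832, 3) (p = Add(Rational(-7, 3), -275) = Rational(-832, 3) ≈ -277.33)
Add(Add(Pow(-2073, -1), Pow(Add(1166, p), Rational(1, 2))), Add(-1222, -1680)) = Add(Add(Pow(-2073, -1), Pow(Add(1166, Rational(-832, 3)), Rational(1, 2))), Add(-1222, -1680)) = Add(Add(Rational(-1, 2073), Pow(Rational(2666, 3), Rational(1, 2))), -2902) = Add(Add(Rational(-1, 2073), Mul(Rational(1, 3), Pow(7998, Rational(1, 2)))), -2902) = Add(Rational(-6015847, 2073), Mul(Rational(1, 3), Pow(7998, Rational(1, 2))))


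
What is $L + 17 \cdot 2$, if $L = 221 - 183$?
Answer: $72$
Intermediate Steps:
$L = 38$ ($L = 221 - 183 = 38$)
$L + 17 \cdot 2 = 38 + 17 \cdot 2 = 38 + 34 = 72$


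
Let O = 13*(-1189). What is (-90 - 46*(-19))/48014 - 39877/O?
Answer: 963386283/371076199 ≈ 2.5962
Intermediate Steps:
O = -15457
(-90 - 46*(-19))/48014 - 39877/O = (-90 - 46*(-19))/48014 - 39877/(-15457) = (-90 + 874)*(1/48014) - 39877*(-1/15457) = 784*(1/48014) + 39877/15457 = 392/24007 + 39877/15457 = 963386283/371076199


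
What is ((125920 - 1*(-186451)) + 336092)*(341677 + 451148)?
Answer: 514117677975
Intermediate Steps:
((125920 - 1*(-186451)) + 336092)*(341677 + 451148) = ((125920 + 186451) + 336092)*792825 = (312371 + 336092)*792825 = 648463*792825 = 514117677975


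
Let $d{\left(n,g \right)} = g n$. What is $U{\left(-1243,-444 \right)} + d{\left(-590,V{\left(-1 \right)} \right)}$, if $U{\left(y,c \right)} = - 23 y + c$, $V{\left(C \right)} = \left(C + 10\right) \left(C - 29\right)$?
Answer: $187445$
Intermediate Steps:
$V{\left(C \right)} = \left(-29 + C\right) \left(10 + C\right)$ ($V{\left(C \right)} = \left(10 + C\right) \left(-29 + C\right) = \left(-29 + C\right) \left(10 + C\right)$)
$U{\left(y,c \right)} = c - 23 y$
$U{\left(-1243,-444 \right)} + d{\left(-590,V{\left(-1 \right)} \right)} = \left(-444 - -28589\right) + \left(-290 + \left(-1\right)^{2} - -19\right) \left(-590\right) = \left(-444 + 28589\right) + \left(-290 + 1 + 19\right) \left(-590\right) = 28145 - -159300 = 28145 + 159300 = 187445$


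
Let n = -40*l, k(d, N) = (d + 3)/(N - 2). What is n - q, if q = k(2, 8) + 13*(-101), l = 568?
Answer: -128447/6 ≈ -21408.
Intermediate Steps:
k(d, N) = (3 + d)/(-2 + N)
n = -22720 (n = -40*568 = -22720)
q = -7873/6 (q = (3 + 2)/(-2 + 8) + 13*(-101) = 5/6 - 1313 = -7873/6 ≈ -1312.2)
n - q = -22720 - 1*(-7873/6) = -22720 + 7873/6 = -128447/6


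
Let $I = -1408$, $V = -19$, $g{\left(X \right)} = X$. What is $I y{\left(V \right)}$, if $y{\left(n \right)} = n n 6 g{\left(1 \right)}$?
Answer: $-3049728$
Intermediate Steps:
$y{\left(n \right)} = 6 n^{2}$ ($y{\left(n \right)} = n n 6 \cdot 1 = n^{2} \cdot 6 \cdot 1 = 6 n^{2} \cdot 1 = 6 n^{2}$)
$I y{\left(V \right)} = - 1408 \cdot 6 \left(-19\right)^{2} = - 1408 \cdot 6 \cdot 361 = \left(-1408\right) 2166 = -3049728$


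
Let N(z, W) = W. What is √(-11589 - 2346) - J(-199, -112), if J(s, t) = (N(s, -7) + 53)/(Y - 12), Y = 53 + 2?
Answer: -46/43 + I*√13935 ≈ -1.0698 + 118.05*I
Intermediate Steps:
Y = 55
J(s, t) = 46/43 (J(s, t) = (-7 + 53)/(55 - 12) = 46/43)
√(-11589 - 2346) - J(-199, -112) = √(-11589 - 2346) - 1*46/43 = √(-13935) - 46/43 = I*√13935 - 46/43 = -46/43 + I*√13935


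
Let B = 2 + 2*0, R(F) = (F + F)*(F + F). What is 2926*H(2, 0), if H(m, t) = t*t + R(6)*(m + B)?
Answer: 1685376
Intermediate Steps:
R(F) = 4*F² (R(F) = (2*F)*(2*F) = 4*F²)
B = 2 (B = 2 + 0 = 2)
H(m, t) = 288 + t² + 144*m (H(m, t) = t*t + (4*6²)*(m + 2) = t² + (4*36)*(2 + m) = t² + 144*(2 + m) = t² + (288 + 144*m) = 288 + t² + 144*m)
2926*H(2, 0) = 2926*(288 + 0² + 144*2) = 2926*(288 + 0 + 288) = 2926*576 = 1685376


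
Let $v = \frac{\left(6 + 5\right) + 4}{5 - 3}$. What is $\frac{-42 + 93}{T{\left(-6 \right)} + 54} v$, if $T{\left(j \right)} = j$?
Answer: $\frac{255}{32} \approx 7.9688$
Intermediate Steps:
$v = \frac{15}{2}$ ($v = \frac{11 + 4}{2} = 15 \cdot \frac{1}{2} = \frac{15}{2} \approx 7.5$)
$\frac{-42 + 93}{T{\left(-6 \right)} + 54} v = \frac{-42 + 93}{-6 + 54} \cdot \frac{15}{2} = \frac{51}{48} \cdot \frac{15}{2} = 51 \cdot \frac{1}{48} \cdot \frac{15}{2} = \frac{17}{16} \cdot \frac{15}{2} = \frac{255}{32}$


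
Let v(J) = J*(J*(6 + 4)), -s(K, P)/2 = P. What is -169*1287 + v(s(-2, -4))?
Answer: -216863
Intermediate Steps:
s(K, P) = -2*P
v(J) = 10*J**2 (v(J) = J*(J*10) = J*(10*J) = 10*J**2)
-169*1287 + v(s(-2, -4)) = -169*1287 + 10*(-2*(-4))**2 = -217503 + 10*8**2 = -217503 + 10*64 = -217503 + 640 = -216863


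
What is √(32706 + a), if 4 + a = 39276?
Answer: √71978 ≈ 268.29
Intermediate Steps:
a = 39272 (a = -4 + 39276 = 39272)
√(32706 + a) = √(32706 + 39272) = √71978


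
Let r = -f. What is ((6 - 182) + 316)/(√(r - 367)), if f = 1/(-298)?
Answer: -28*I*√32590770/21873 ≈ -7.308*I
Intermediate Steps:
f = -1/298 ≈ -0.0033557
r = 1/298 (r = -1*(-1/298) = 1/298 ≈ 0.0033557)
((6 - 182) + 316)/(√(r - 367)) = ((6 - 182) + 316)/(√(1/298 - 367)) = (-176 + 316)/(√(-109365/298)) = 140/((I*√32590770/298)) = 140*(-I*√32590770/109365) = -28*I*√32590770/21873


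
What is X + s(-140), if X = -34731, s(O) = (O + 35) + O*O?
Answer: -15236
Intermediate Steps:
s(O) = 35 + O + O² (s(O) = (35 + O) + O² = 35 + O + O²)
X + s(-140) = -34731 + (35 - 140 + (-140)²) = -34731 + (35 - 140 + 19600) = -34731 + 19495 = -15236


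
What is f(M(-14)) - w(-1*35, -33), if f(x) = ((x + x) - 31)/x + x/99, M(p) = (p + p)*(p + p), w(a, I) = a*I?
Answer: -88879661/77616 ≈ -1145.1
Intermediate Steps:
w(a, I) = I*a
M(p) = 4*p² (M(p) = (2*p)*(2*p) = 4*p²)
f(x) = x/99 + (-31 + 2*x)/x (f(x) = (2*x - 31)/x + x*(1/99) = (-31 + 2*x)/x + x/99 = x/99 + (-31 + 2*x)/x)
f(M(-14)) - w(-1*35, -33) = (2 - 31/(4*(-14)²) + (4*(-14)²)/99) - (-33)*(-1*35) = (2 - 31/(4*196) + (4*196)/99) - (-33)*(-35) = (2 - 31/784 + (1/99)*784) - 1*1155 = (2 - 31*1/784 + 784/99) - 1155 = (2 - 31/784 + 784/99) - 1155 = 766819/77616 - 1155 = -88879661/77616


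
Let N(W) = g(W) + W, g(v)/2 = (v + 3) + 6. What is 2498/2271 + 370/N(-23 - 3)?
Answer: -7671/1514 ≈ -5.0667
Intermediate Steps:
g(v) = 18 + 2*v (g(v) = 2*((v + 3) + 6) = 2*((3 + v) + 6) = 2*(9 + v) = 18 + 2*v)
N(W) = 18 + 3*W (N(W) = (18 + 2*W) + W = 18 + 3*W)
2498/2271 + 370/N(-23 - 3) = 2498/2271 + 370/(18 + 3*(-23 - 3)) = 2498*(1/2271) + 370/(18 + 3*(-26)) = 2498/2271 + 370/(18 - 78) = 2498/2271 + 370/(-60) = 2498/2271 + 370*(-1/60) = 2498/2271 - 37/6 = -7671/1514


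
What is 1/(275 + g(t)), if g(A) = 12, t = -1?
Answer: 1/287 ≈ 0.0034843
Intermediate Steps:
1/(275 + g(t)) = 1/(275 + 12) = 1/287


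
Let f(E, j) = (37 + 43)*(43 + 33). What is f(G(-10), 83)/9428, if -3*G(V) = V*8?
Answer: 1520/2357 ≈ 0.64489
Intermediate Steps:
G(V) = -8*V/3 (G(V) = -V*8/3 = -8*V/3)
f(E, j) = 6080 (f(E, j) = 80*76 = 6080)
f(G(-10), 83)/9428 = 6080/9428 = 6080*(1/9428) = 1520/2357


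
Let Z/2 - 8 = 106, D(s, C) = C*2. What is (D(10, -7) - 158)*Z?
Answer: -39216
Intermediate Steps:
D(s, C) = 2*C
Z = 228 (Z = 16 + 2*106 = 16 + 212 = 228)
(D(10, -7) - 158)*Z = (2*(-7) - 158)*228 = (-14 - 158)*228 = -172*228 = -39216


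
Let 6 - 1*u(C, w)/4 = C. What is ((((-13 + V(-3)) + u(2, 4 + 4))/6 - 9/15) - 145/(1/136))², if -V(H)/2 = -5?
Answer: 349934951809/900 ≈ 3.8882e+8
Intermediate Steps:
V(H) = 10 (V(H) = -2*(-5) = 10)
u(C, w) = 24 - 4*C
((((-13 + V(-3)) + u(2, 4 + 4))/6 - 9/15) - 145/(1/136))² = ((((-13 + 10) + (24 - 4*2))/6 - 9/15) - 145/(1/136))² = (((-3 + (24 - 8))*(⅙) - 9*1/15) - 145/1/136)² = (((-3 + 16)*(⅙) - ⅗) - 145*136)² = ((13*(⅙) - ⅗) - 19720)² = ((13/6 - ⅗) - 19720)² = (47/30 - 19720)² = (-591553/30)² = 349934951809/900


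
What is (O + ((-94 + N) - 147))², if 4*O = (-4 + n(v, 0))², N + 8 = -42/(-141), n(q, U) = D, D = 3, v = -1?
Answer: 2181730681/35344 ≈ 61728.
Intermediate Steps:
n(q, U) = 3
N = -362/47 (N = -8 - 42/(-141) = -8 - 42*(-1/141) = -8 + 14/47 = -362/47 ≈ -7.7021)
O = ¼ (O = (-4 + 3)²/4 = (¼)*(-1)² = (¼)*1 = ¼ ≈ 0.25000)
(O + ((-94 + N) - 147))² = (¼ + ((-94 - 362/47) - 147))² = (¼ + (-4780/47 - 147))² = (¼ - 11689/47)² = (-46709/188)² = 2181730681/35344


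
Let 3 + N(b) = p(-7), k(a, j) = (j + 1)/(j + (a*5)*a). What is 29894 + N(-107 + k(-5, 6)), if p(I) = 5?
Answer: 29896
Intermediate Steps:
k(a, j) = (1 + j)/(j + 5*a²) (k(a, j) = (1 + j)/(j + (5*a)*a) = (1 + j)/(j + 5*a²))
N(b) = 2 (N(b) = -3 + 5 = 2)
29894 + N(-107 + k(-5, 6)) = 29894 + 2 = 29896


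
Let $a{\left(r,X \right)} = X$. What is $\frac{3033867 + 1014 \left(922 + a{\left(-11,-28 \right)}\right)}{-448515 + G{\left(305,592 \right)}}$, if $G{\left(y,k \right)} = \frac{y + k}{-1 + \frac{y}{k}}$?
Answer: $- \frac{376963307}{43084943} \approx -8.7493$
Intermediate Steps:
$G{\left(y,k \right)} = \frac{k + y}{-1 + \frac{y}{k}}$
$\frac{3033867 + 1014 \left(922 + a{\left(-11,-28 \right)}\right)}{-448515 + G{\left(305,592 \right)}} = \frac{3033867 + 1014 \left(922 - 28\right)}{-448515 + \frac{592 \left(592 + 305\right)}{305 - 592}} = \frac{3033867 + 1014 \cdot 894}{-448515 + 592 \frac{1}{305 - 592} \cdot 897} = \frac{3033867 + 906516}{-448515 + 592 \frac{1}{-287} \cdot 897} = \frac{3940383}{-448515 + 592 \left(- \frac{1}{287}\right) 897} = \frac{3940383}{-448515 - \frac{531024}{287}} = \frac{3940383}{- \frac{129254829}{287}} = 3940383 \left(- \frac{287}{129254829}\right) = - \frac{376963307}{43084943}$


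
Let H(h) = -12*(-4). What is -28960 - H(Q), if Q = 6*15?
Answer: -29008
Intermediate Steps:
Q = 90
H(h) = 48
-28960 - H(Q) = -28960 - 1*48 = -28960 - 48 = -29008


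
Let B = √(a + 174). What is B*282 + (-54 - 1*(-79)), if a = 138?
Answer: 25 + 564*√78 ≈ 5006.1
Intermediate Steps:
B = 2*√78 (B = √(138 + 174) = √312 = 2*√78 ≈ 17.664)
B*282 + (-54 - 1*(-79)) = (2*√78)*282 + (-54 - 1*(-79)) = 564*√78 + (-54 + 79) = 564*√78 + 25 = 25 + 564*√78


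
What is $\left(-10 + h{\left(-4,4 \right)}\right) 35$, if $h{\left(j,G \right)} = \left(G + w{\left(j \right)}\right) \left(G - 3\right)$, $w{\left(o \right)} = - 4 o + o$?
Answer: $210$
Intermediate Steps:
$w{\left(o \right)} = - 3 o$
$h{\left(j,G \right)} = \left(-3 + G\right) \left(G - 3 j\right)$ ($h{\left(j,G \right)} = \left(G - 3 j\right) \left(G - 3\right) = \left(G - 3 j\right) \left(-3 + G\right) = \left(-3 + G\right) \left(G - 3 j\right)$)
$\left(-10 + h{\left(-4,4 \right)}\right) 35 = \left(-10 + \left(4^{2} - 12 + 9 \left(-4\right) - 12 \left(-4\right)\right)\right) 35 = \left(-10 + \left(16 - 12 - 36 + 48\right)\right) 35 = \left(-10 + 16\right) 35 = 6 \cdot 35 = 210$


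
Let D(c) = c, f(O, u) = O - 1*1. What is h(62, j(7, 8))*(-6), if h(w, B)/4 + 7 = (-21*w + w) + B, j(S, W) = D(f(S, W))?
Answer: 29784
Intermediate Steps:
f(O, u) = -1 + O (f(O, u) = O - 1 = -1 + O)
j(S, W) = -1 + S
h(w, B) = -28 - 80*w + 4*B (h(w, B) = -28 + 4*((-21*w + w) + B) = -28 + 4*(-20*w + B) = -28 + 4*(B - 20*w) = -28 + (-80*w + 4*B) = -28 - 80*w + 4*B)
h(62, j(7, 8))*(-6) = (-28 - 80*62 + 4*(-1 + 7))*(-6) = (-28 - 4960 + 4*6)*(-6) = (-28 - 4960 + 24)*(-6) = -4964*(-6) = 29784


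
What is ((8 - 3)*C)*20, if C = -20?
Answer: -2000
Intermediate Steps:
((8 - 3)*C)*20 = ((8 - 3)*(-20))*20 = (5*(-20))*20 = -100*20 = -2000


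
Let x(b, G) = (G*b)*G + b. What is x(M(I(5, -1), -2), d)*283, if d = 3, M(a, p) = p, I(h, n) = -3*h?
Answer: -5660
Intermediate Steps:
x(b, G) = b + b*G² (x(b, G) = b*G² + b = b + b*G²)
x(M(I(5, -1), -2), d)*283 = -2*(1 + 3²)*283 = -2*(1 + 9)*283 = -2*10*283 = -20*283 = -5660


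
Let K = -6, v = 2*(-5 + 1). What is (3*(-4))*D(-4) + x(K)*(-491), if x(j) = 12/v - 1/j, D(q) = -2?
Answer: 2036/3 ≈ 678.67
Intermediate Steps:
v = -8 (v = 2*(-4) = -8)
x(j) = -3/2 - 1/j (x(j) = 12/(-8) - 1/j = 12*(-⅛) - 1/j = -3/2 - 1/j)
(3*(-4))*D(-4) + x(K)*(-491) = (3*(-4))*(-2) + (-3/2 - 1/(-6))*(-491) = -12*(-2) + (-3/2 - 1*(-⅙))*(-491) = 24 + (-3/2 + ⅙)*(-491) = 24 - 4/3*(-491) = 24 + 1964/3 = 2036/3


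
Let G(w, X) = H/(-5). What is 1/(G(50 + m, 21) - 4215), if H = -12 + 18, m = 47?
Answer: -5/21081 ≈ -0.00023718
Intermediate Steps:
H = 6
G(w, X) = -6/5 (G(w, X) = 6/(-5) = 6*(-1/5) = -6/5)
1/(G(50 + m, 21) - 4215) = 1/(-6/5 - 4215) = 1/(-21081/5) = -5/21081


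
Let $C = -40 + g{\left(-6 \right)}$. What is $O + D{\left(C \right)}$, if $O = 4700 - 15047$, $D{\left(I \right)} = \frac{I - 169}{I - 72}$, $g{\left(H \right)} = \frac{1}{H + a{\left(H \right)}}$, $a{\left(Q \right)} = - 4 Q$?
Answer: $- \frac{20845444}{2015} \approx -10345.0$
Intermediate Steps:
$g{\left(H \right)} = - \frac{1}{3 H}$ ($g{\left(H \right)} = \frac{1}{H - 4 H} = \frac{1}{\left(-3\right) H} = - \frac{1}{3 H}$)
$C = - \frac{719}{18}$ ($C = -40 - \frac{1}{3 \left(-6\right)} = -40 - - \frac{1}{18} = -40 + \frac{1}{18} = - \frac{719}{18} \approx -39.944$)
$D{\left(I \right)} = \frac{-169 + I}{-72 + I}$
$O = -10347$ ($O = 4700 - 15047 = -10347$)
$O + D{\left(C \right)} = -10347 + \frac{-169 - \frac{719}{18}}{-72 - \frac{719}{18}} = -10347 + \frac{1}{- \frac{2015}{18}} \left(- \frac{3761}{18}\right) = -10347 - - \frac{3761}{2015} = -10347 + \frac{3761}{2015} = - \frac{20845444}{2015}$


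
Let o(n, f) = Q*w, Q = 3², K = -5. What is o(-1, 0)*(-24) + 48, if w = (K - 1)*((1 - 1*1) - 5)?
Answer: -6432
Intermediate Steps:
Q = 9
w = 30 (w = (-5 - 1)*((1 - 1*1) - 5) = -6*((1 - 1) - 5) = -6*(0 - 5) = -6*(-5) = 30)
o(n, f) = 270 (o(n, f) = 9*30 = 270)
o(-1, 0)*(-24) + 48 = 270*(-24) + 48 = -6480 + 48 = -6432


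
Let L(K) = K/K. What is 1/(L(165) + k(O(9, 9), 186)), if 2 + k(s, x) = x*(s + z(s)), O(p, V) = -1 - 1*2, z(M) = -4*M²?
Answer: -1/7255 ≈ -0.00013784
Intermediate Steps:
L(K) = 1
O(p, V) = -3 (O(p, V) = -1 - 2 = -3)
k(s, x) = -2 + x*(s - 4*s²)
1/(L(165) + k(O(9, 9), 186)) = 1/(1 + (-2 - 3*186 - 4*186*(-3)²)) = 1/(1 + (-2 - 558 - 4*186*9)) = 1/(1 + (-2 - 558 - 6696)) = 1/(1 - 7256) = 1/(-7255) = -1/7255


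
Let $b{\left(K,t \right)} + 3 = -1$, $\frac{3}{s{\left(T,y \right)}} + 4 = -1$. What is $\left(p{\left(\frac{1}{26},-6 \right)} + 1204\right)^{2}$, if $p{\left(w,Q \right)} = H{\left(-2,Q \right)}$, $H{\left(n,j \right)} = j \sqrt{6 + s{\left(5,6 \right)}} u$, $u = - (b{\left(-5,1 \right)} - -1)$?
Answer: $\frac{7256828}{5} - \frac{130032 \sqrt{15}}{5} \approx 1.3506 \cdot 10^{6}$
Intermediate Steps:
$s{\left(T,y \right)} = - \frac{3}{5}$ ($s{\left(T,y \right)} = \frac{3}{-4 - 1} = \frac{3}{-5} = 3 \left(- \frac{1}{5}\right) = - \frac{3}{5}$)
$b{\left(K,t \right)} = -4$ ($b{\left(K,t \right)} = -3 - 1 = -4$)
$u = 3$ ($u = - (-4 - -1) = - (-4 + 1) = \left(-1\right) \left(-3\right) = 3$)
$H{\left(n,j \right)} = \frac{9 j \sqrt{15}}{5}$ ($H{\left(n,j \right)} = j \sqrt{6 - \frac{3}{5}} \cdot 3 = j \sqrt{\frac{27}{5}} \cdot 3 = j \frac{3 \sqrt{15}}{5} \cdot 3 = \frac{3 j \sqrt{15}}{5} \cdot 3 = \frac{9 j \sqrt{15}}{5}$)
$p{\left(w,Q \right)} = \frac{9 Q \sqrt{15}}{5}$
$\left(p{\left(\frac{1}{26},-6 \right)} + 1204\right)^{2} = \left(\frac{9}{5} \left(-6\right) \sqrt{15} + 1204\right)^{2} = \left(- \frac{54 \sqrt{15}}{5} + 1204\right)^{2} = \left(1204 - \frac{54 \sqrt{15}}{5}\right)^{2}$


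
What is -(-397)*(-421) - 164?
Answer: -167301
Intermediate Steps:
-(-397)*(-421) - 164 = -397*421 - 164 = -167137 - 164 = -167301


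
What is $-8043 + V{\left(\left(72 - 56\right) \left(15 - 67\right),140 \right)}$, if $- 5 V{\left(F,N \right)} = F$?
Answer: $- \frac{39383}{5} \approx -7876.6$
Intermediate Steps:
$V{\left(F,N \right)} = - \frac{F}{5}$
$-8043 + V{\left(\left(72 - 56\right) \left(15 - 67\right),140 \right)} = -8043 - \frac{\left(72 - 56\right) \left(15 - 67\right)}{5} = -8043 - \frac{16 \left(-52\right)}{5} = -8043 - - \frac{832}{5} = -8043 + \frac{832}{5} = - \frac{39383}{5}$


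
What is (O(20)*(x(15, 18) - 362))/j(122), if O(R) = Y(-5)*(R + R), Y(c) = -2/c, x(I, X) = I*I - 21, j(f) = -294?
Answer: 1264/147 ≈ 8.5986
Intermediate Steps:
x(I, X) = -21 + I² (x(I, X) = I² - 21 = -21 + I²)
O(R) = 4*R/5 (O(R) = (-2/(-5))*(R + R) = (-2*(-⅕))*(2*R) = 2*(2*R)/5 = 4*R/5)
(O(20)*(x(15, 18) - 362))/j(122) = (((⅘)*20)*((-21 + 15²) - 362))/(-294) = (16*((-21 + 225) - 362))*(-1/294) = (16*(204 - 362))*(-1/294) = (16*(-158))*(-1/294) = -2528*(-1/294) = 1264/147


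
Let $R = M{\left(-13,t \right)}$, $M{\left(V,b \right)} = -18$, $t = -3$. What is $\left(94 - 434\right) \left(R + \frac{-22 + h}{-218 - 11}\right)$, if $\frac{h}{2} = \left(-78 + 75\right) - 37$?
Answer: $\frac{1366800}{229} \approx 5968.6$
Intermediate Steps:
$h = -80$ ($h = 2 \left(\left(-78 + 75\right) - 37\right) = 2 \left(-3 - 37\right) = 2 \left(-40\right) = -80$)
$R = -18$
$\left(94 - 434\right) \left(R + \frac{-22 + h}{-218 - 11}\right) = \left(94 - 434\right) \left(-18 + \frac{-22 - 80}{-218 - 11}\right) = - 340 \left(-18 - \frac{102}{-229}\right) = - 340 \left(-18 - - \frac{102}{229}\right) = - 340 \left(-18 + \frac{102}{229}\right) = \left(-340\right) \left(- \frac{4020}{229}\right) = \frac{1366800}{229}$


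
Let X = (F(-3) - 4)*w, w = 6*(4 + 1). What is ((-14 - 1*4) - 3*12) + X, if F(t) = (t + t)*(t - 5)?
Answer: 1266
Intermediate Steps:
F(t) = 2*t*(-5 + t) (F(t) = (2*t)*(-5 + t) = 2*t*(-5 + t))
w = 30 (w = 6*5 = 30)
X = 1320 (X = (2*(-3)*(-5 - 3) - 4)*30 = (2*(-3)*(-8) - 4)*30 = (48 - 4)*30 = 44*30 = 1320)
((-14 - 1*4) - 3*12) + X = ((-14 - 1*4) - 3*12) + 1320 = ((-14 - 4) - 36) + 1320 = (-18 - 36) + 1320 = -54 + 1320 = 1266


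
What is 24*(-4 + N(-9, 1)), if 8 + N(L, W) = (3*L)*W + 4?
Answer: -840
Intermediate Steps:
N(L, W) = -4 + 3*L*W (N(L, W) = -8 + ((3*L)*W + 4) = -8 + (3*L*W + 4) = -8 + (4 + 3*L*W) = -4 + 3*L*W)
24*(-4 + N(-9, 1)) = 24*(-4 + (-4 + 3*(-9)*1)) = 24*(-4 + (-4 - 27)) = 24*(-4 - 31) = 24*(-35) = -840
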